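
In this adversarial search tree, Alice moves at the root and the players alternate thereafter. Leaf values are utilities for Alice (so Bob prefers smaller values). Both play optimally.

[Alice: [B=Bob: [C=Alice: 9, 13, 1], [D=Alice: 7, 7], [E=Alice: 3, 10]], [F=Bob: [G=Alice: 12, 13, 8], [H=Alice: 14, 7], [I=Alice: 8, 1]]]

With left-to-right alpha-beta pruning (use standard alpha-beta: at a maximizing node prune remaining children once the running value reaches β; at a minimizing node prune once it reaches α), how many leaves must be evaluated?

13

C [α=-∞,β=+∞]: v=13
D [α=-∞,β=13]: v=7
E [α=-∞,β=7]: v=10
B [α=-∞,β=+∞]: v=7
G [α=7,β=+∞]: v=13
H [α=7,β=13]: v=14 after child 1 ≥ β → β-cutoff, skip 1
I [α=7,β=13]: v=8
F [α=7,β=+∞]: v=8
Root [α=-∞,β=+∞]: v=8
Leaves evaluated: 13 of 14.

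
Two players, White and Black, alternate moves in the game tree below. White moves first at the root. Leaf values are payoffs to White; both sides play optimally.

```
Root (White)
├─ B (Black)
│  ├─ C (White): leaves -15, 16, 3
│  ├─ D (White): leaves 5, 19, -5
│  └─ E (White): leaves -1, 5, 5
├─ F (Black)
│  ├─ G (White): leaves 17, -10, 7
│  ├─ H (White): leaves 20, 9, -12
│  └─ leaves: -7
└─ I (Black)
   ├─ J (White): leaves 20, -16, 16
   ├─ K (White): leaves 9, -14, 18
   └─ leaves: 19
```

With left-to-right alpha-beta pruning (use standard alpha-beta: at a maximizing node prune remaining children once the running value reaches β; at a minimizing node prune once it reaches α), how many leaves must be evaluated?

20

C [α=-∞,β=+∞]: v=16
D [α=-∞,β=16]: v=19 after child 2 ≥ β → β-cutoff, skip 1
E [α=-∞,β=16]: v=5
B [α=-∞,β=+∞]: v=5
G [α=5,β=+∞]: v=17
H [α=5,β=17]: v=20 after child 1 ≥ β → β-cutoff, skip 2
F [α=5,β=+∞]: v=-7
J [α=5,β=+∞]: v=20
K [α=5,β=20]: v=18
I [α=5,β=+∞]: v=18
Root [α=-∞,β=+∞]: v=18
Leaves evaluated: 20 of 23.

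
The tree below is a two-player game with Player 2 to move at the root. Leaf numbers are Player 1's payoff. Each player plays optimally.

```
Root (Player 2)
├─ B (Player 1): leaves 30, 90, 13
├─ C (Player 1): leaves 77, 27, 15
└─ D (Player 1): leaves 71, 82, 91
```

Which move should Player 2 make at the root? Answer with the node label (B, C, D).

B (Player 1): max(30, 90, 13) = 90
C (Player 1): max(77, 27, 15) = 77
D (Player 1): max(71, 82, 91) = 91
Root (Player 2): min(90, 77, 91) = 77
Player 2 picks the child with the lowest value: C (value 77).

C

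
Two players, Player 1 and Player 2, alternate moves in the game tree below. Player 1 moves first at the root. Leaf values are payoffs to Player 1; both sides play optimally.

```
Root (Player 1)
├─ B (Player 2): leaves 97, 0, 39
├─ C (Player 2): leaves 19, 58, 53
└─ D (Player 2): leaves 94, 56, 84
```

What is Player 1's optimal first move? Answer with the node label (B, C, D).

D

B (Player 2): min(97, 0, 39) = 0
C (Player 2): min(19, 58, 53) = 19
D (Player 2): min(94, 56, 84) = 56
Root (Player 1): max(0, 19, 56) = 56
Player 1 picks the child with the highest value: D (value 56).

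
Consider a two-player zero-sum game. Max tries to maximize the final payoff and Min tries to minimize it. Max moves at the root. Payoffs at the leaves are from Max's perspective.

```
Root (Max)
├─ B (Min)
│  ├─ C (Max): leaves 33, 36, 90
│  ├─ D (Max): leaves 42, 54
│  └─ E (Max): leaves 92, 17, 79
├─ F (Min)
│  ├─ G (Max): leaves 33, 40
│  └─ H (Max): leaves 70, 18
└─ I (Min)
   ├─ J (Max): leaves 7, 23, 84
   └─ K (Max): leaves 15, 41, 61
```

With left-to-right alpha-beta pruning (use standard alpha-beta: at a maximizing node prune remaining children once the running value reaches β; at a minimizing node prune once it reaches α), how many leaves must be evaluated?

14

C [α=-∞,β=+∞]: v=90
D [α=-∞,β=90]: v=54
E [α=-∞,β=54]: v=92 after child 1 ≥ β → β-cutoff, skip 2
B [α=-∞,β=+∞]: v=54
G [α=54,β=+∞]: v=40
F [α=54,β=+∞]: v=40 after child 1 ≤ α → α-cutoff, skip 1
J [α=54,β=+∞]: v=84
K [α=54,β=84]: v=61
I [α=54,β=+∞]: v=61
Root [α=-∞,β=+∞]: v=61
Leaves evaluated: 14 of 18.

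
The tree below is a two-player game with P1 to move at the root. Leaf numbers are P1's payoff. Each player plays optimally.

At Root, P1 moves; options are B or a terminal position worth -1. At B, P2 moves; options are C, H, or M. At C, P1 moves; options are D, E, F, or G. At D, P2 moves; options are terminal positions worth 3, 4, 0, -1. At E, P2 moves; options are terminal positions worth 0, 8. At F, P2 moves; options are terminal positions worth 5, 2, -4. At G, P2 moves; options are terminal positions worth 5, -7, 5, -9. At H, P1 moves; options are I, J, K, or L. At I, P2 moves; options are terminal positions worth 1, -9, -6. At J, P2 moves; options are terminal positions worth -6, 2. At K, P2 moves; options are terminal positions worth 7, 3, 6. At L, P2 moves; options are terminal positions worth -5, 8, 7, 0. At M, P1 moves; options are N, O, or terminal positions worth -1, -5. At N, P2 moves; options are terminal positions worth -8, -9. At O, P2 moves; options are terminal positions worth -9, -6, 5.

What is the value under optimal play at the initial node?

-1

D (P2): min(3, 4, 0, -1) = -1
E (P2): min(0, 8) = 0
F (P2): min(5, 2, -4) = -4
G (P2): min(5, -7, 5, -9) = -9
C (P1): max(-1, 0, -4, -9) = 0
I (P2): min(1, -9, -6) = -9
J (P2): min(-6, 2) = -6
K (P2): min(7, 3, 6) = 3
L (P2): min(-5, 8, 7, 0) = -5
H (P1): max(-9, -6, 3, -5) = 3
N (P2): min(-8, -9) = -9
O (P2): min(-9, -6, 5) = -9
M (P1): max(-9, -9, -1, -5) = -1
B (P2): min(0, 3, -1) = -1
Root (P1): max(-1, -1) = -1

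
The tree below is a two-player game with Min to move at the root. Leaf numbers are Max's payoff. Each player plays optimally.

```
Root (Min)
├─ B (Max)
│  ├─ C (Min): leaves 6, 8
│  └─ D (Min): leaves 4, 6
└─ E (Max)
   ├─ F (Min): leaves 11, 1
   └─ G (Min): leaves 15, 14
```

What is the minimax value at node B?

C: min(6, 8) = 6
D: min(4, 6) = 4
B: max(6, 4) = 6

6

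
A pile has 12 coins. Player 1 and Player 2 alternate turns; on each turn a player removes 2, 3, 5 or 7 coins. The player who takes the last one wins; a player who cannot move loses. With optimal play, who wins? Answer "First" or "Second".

Mark each pile size as W (mover wins) or L (mover loses):
i:   0  1  2  3  4  5  6  7  8  9 10 11 12
     L  L  W  W  W  W  W  W  W  L  L  W  W
Position 12 is W, so the first player wins.

First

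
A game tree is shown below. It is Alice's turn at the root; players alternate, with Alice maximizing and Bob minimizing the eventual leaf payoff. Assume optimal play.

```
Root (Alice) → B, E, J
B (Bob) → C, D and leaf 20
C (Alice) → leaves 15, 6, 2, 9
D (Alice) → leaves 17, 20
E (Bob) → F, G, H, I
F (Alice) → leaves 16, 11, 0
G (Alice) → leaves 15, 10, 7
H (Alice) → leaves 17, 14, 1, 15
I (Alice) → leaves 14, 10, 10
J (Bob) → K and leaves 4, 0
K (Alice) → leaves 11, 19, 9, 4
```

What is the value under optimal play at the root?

C (Alice): max(15, 6, 2, 9) = 15
D (Alice): max(17, 20) = 20
B (Bob): min(15, 20, 20) = 15
F (Alice): max(16, 11, 0) = 16
G (Alice): max(15, 10, 7) = 15
H (Alice): max(17, 14, 1, 15) = 17
I (Alice): max(14, 10, 10) = 14
E (Bob): min(16, 15, 17, 14) = 14
K (Alice): max(11, 19, 9, 4) = 19
J (Bob): min(19, 4, 0) = 0
Root (Alice): max(15, 14, 0) = 15

15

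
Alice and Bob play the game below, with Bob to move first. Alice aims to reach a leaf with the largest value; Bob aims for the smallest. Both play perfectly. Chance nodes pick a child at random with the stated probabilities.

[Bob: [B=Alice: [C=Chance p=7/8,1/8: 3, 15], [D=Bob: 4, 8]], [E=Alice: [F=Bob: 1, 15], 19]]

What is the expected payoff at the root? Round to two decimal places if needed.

C (Chance): 7/8·3 + 1/8·15 = 4.5
D (Bob): min(4, 8) = 4
B (Alice): max(4.5, 4) = 4.5
F (Bob): min(1, 15) = 1
E (Alice): max(1, 19) = 19
Root (Bob): min(4.5, 19) = 4.5

4.5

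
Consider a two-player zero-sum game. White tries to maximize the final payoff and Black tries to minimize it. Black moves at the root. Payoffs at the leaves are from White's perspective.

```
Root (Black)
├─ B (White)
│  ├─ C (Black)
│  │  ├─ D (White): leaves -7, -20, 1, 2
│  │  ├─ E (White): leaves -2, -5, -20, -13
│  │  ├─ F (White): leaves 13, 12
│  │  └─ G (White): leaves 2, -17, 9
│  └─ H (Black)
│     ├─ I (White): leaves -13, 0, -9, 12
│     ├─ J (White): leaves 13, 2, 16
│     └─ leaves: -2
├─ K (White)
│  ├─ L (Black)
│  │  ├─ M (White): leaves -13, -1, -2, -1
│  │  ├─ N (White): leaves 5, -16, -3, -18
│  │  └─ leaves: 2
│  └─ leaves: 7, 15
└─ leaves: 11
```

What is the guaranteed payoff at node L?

-1

M: max(-13, -1, -2, -1) = -1
N: max(5, -16, -3, -18) = 5
L: min(-1, 5, 2) = -1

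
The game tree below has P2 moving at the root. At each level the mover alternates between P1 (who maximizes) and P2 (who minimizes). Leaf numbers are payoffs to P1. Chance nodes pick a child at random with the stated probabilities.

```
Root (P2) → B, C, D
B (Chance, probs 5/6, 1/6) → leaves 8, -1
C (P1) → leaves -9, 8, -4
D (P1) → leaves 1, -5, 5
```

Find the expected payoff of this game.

5

B (Chance): 5/6·8 + 1/6·-1 = 6.5
C (P1): max(-9, 8, -4) = 8
D (P1): max(1, -5, 5) = 5
Root (P2): min(6.5, 8, 5) = 5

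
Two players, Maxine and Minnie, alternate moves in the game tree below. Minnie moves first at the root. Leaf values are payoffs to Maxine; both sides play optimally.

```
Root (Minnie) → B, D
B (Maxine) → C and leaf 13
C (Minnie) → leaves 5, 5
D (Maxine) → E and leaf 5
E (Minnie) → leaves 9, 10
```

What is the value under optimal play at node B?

13

C: min(5, 5) = 5
B: max(5, 13) = 13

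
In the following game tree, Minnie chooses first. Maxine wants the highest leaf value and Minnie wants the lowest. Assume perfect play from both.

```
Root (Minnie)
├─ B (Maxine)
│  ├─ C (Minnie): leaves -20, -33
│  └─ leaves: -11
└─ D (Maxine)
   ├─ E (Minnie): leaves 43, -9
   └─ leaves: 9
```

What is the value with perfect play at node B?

C: min(-20, -33) = -33
B: max(-33, -11) = -11

-11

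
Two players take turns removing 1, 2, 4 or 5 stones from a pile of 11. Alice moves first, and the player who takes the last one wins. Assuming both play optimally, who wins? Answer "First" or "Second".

Positions where the player to move wins (W) vs loses (L):
i:   0  1  2  3  4  5  6  7  8  9 10 11
     L  W  W  L  W  W  L  W  W  L  W  W
Position 11 is W, so the first player wins.

First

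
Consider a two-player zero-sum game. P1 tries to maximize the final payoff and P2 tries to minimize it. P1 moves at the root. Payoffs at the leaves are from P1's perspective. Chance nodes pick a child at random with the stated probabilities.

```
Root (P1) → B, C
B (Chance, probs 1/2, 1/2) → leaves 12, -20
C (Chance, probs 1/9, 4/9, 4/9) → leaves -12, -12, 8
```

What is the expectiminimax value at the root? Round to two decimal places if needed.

-3.11

B (Chance): 1/2·12 + 1/2·-20 = -4
C (Chance): 1/9·-12 + 4/9·-12 + 4/9·8 = -3.11
Root (P1): max(-4, -3.11) = -3.11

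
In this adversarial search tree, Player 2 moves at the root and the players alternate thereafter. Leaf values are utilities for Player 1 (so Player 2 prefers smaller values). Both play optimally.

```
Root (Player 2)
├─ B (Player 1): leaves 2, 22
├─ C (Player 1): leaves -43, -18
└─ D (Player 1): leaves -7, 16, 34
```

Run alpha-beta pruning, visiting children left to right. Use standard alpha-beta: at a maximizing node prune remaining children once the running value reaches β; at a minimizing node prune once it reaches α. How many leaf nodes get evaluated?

B [α=-∞,β=+∞]: v=22
C [α=-∞,β=22]: v=-18
D [α=-∞,β=-18]: v=-7 after child 1 ≥ β → β-cutoff, skip 2
Root [α=-∞,β=+∞]: v=-18
Leaves evaluated: 5 of 7.

5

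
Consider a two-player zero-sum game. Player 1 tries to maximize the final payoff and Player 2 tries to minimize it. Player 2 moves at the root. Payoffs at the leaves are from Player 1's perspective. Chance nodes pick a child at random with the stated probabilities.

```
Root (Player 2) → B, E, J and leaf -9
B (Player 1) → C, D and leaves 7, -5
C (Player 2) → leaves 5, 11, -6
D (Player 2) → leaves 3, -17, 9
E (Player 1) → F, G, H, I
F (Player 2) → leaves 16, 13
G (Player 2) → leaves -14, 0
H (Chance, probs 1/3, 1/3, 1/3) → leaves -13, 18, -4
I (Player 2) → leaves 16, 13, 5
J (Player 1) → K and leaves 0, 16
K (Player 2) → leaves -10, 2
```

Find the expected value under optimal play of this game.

-9

C (Player 2): min(5, 11, -6) = -6
D (Player 2): min(3, -17, 9) = -17
B (Player 1): max(-6, -17, 7, -5) = 7
F (Player 2): min(16, 13) = 13
G (Player 2): min(-14, 0) = -14
H (Chance): 1/3·-13 + 1/3·18 + 1/3·-4 = 0.33
I (Player 2): min(16, 13, 5) = 5
E (Player 1): max(13, -14, 0.33, 5) = 13
K (Player 2): min(-10, 2) = -10
J (Player 1): max(-10, 0, 16) = 16
Root (Player 2): min(7, 13, 16, -9) = -9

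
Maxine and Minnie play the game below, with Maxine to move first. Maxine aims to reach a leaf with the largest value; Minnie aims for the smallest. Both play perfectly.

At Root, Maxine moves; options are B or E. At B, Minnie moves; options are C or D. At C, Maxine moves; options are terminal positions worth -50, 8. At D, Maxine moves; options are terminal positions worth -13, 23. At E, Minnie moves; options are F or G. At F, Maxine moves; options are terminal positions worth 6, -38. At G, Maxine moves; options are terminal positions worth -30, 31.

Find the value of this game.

8

C (Maxine): max(-50, 8) = 8
D (Maxine): max(-13, 23) = 23
B (Minnie): min(8, 23) = 8
F (Maxine): max(6, -38) = 6
G (Maxine): max(-30, 31) = 31
E (Minnie): min(6, 31) = 6
Root (Maxine): max(8, 6) = 8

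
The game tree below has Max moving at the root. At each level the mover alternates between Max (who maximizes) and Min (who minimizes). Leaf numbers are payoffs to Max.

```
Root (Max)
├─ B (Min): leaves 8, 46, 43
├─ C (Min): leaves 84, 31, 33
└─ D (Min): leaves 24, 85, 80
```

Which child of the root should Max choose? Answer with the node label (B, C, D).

C

B (Min): min(8, 46, 43) = 8
C (Min): min(84, 31, 33) = 31
D (Min): min(24, 85, 80) = 24
Root (Max): max(8, 31, 24) = 31
Max picks the child with the highest value: C (value 31).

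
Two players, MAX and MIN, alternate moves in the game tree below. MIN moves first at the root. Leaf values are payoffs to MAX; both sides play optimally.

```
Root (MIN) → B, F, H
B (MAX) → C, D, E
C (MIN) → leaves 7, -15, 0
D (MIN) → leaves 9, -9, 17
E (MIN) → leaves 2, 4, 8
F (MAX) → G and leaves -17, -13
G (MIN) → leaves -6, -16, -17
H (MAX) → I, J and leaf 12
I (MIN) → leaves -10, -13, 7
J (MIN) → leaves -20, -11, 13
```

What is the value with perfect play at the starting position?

C (MIN): min(7, -15, 0) = -15
D (MIN): min(9, -9, 17) = -9
E (MIN): min(2, 4, 8) = 2
B (MAX): max(-15, -9, 2) = 2
G (MIN): min(-6, -16, -17) = -17
F (MAX): max(-17, -17, -13) = -13
I (MIN): min(-10, -13, 7) = -13
J (MIN): min(-20, -11, 13) = -20
H (MAX): max(-13, -20, 12) = 12
Root (MIN): min(2, -13, 12) = -13

-13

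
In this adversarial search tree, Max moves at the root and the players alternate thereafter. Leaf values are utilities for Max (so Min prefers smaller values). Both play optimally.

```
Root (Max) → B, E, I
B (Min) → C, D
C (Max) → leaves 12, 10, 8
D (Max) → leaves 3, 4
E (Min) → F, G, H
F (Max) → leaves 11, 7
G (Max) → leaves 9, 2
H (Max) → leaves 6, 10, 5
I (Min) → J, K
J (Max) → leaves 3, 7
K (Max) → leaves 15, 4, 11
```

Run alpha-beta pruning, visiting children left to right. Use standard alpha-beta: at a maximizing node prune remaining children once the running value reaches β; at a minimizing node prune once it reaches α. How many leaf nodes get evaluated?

C [α=-∞,β=+∞]: v=12
D [α=-∞,β=12]: v=4
B [α=-∞,β=+∞]: v=4
F [α=4,β=+∞]: v=11
G [α=4,β=11]: v=9
H [α=4,β=9]: v=10 after child 2 ≥ β → β-cutoff, skip 1
E [α=4,β=+∞]: v=9
J [α=9,β=+∞]: v=7
I [α=9,β=+∞]: v=7 after child 1 ≤ α → α-cutoff, skip 1
Root [α=-∞,β=+∞]: v=9
Leaves evaluated: 13 of 17.

13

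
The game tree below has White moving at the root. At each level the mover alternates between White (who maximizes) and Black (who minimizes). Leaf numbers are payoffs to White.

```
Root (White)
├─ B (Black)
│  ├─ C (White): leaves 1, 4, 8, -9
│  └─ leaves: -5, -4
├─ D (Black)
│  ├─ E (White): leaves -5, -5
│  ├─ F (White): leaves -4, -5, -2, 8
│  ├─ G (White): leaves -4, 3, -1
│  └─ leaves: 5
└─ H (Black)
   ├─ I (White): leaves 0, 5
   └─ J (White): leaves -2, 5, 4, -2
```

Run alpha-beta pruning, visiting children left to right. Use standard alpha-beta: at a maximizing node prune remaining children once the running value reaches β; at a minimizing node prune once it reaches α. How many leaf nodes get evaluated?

C [α=-∞,β=+∞]: v=8
B [α=-∞,β=+∞]: v=-5
E [α=-5,β=+∞]: v=-5
D [α=-5,β=+∞]: v=-5 after child 1 ≤ α → α-cutoff, skip 3
I [α=-5,β=+∞]: v=5
J [α=-5,β=5]: v=5 after child 2 ≥ β → β-cutoff, skip 2
H [α=-5,β=+∞]: v=5
Root [α=-∞,β=+∞]: v=5
Leaves evaluated: 12 of 22.

12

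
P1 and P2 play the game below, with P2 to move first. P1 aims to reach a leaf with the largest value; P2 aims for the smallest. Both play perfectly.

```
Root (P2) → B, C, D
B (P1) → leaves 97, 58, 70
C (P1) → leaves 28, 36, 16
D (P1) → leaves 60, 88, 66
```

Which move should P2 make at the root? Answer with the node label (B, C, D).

B (P1): max(97, 58, 70) = 97
C (P1): max(28, 36, 16) = 36
D (P1): max(60, 88, 66) = 88
Root (P2): min(97, 36, 88) = 36
P2 picks the child with the lowest value: C (value 36).

C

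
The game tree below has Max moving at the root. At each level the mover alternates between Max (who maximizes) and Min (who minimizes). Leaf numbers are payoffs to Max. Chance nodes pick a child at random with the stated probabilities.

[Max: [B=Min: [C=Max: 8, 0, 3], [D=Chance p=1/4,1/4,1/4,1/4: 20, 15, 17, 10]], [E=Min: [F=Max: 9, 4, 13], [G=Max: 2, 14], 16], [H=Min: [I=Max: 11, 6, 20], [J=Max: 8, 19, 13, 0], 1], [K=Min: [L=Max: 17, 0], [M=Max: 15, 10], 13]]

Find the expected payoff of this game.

13

C (Max): max(8, 0, 3) = 8
D (Chance): 1/4·20 + 1/4·15 + 1/4·17 + 1/4·10 = 15.5
B (Min): min(8, 15.5) = 8
F (Max): max(9, 4, 13) = 13
G (Max): max(2, 14) = 14
E (Min): min(13, 14, 16) = 13
I (Max): max(11, 6, 20) = 20
J (Max): max(8, 19, 13, 0) = 19
H (Min): min(20, 19, 1) = 1
L (Max): max(17, 0) = 17
M (Max): max(15, 10) = 15
K (Min): min(17, 15, 13) = 13
Root (Max): max(8, 13, 1, 13) = 13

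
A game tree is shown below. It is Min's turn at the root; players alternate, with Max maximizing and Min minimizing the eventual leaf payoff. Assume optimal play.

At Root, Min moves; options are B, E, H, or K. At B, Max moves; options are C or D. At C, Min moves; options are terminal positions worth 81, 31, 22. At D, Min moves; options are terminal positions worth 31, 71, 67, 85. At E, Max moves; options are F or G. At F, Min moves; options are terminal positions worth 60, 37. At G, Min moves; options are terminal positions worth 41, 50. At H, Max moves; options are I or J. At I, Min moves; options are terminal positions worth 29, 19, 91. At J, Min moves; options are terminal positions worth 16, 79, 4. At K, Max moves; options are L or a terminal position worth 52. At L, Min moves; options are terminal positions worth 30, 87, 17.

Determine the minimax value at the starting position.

C (Min): min(81, 31, 22) = 22
D (Min): min(31, 71, 67, 85) = 31
B (Max): max(22, 31) = 31
F (Min): min(60, 37) = 37
G (Min): min(41, 50) = 41
E (Max): max(37, 41) = 41
I (Min): min(29, 19, 91) = 19
J (Min): min(16, 79, 4) = 4
H (Max): max(19, 4) = 19
L (Min): min(30, 87, 17) = 17
K (Max): max(17, 52) = 52
Root (Min): min(31, 41, 19, 52) = 19

19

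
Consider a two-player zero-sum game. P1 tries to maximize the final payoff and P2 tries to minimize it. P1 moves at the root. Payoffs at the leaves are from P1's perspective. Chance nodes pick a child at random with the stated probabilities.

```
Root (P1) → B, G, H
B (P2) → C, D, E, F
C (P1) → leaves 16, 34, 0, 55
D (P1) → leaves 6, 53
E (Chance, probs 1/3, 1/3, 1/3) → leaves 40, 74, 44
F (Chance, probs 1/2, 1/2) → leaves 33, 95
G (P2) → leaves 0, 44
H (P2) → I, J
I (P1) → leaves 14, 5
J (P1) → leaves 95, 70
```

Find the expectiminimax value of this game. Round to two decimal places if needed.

C (P1): max(16, 34, 0, 55) = 55
D (P1): max(6, 53) = 53
E (Chance): 1/3·40 + 1/3·74 + 1/3·44 = 52.67
F (Chance): 1/2·33 + 1/2·95 = 64
B (P2): min(55, 53, 52.67, 64) = 52.67
G (P2): min(0, 44) = 0
I (P1): max(14, 5) = 14
J (P1): max(95, 70) = 95
H (P2): min(14, 95) = 14
Root (P1): max(52.67, 0, 14) = 52.67

52.67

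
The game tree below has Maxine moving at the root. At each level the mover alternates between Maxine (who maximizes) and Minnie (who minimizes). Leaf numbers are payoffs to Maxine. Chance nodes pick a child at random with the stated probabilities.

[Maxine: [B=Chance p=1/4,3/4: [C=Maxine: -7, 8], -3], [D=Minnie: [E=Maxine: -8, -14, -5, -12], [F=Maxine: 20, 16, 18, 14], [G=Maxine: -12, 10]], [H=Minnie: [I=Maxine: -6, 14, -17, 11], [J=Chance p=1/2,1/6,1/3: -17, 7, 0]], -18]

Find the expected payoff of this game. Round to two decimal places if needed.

C (Maxine): max(-7, 8) = 8
B (Chance): 1/4·8 + 3/4·-3 = -0.25
E (Maxine): max(-8, -14, -5, -12) = -5
F (Maxine): max(20, 16, 18, 14) = 20
G (Maxine): max(-12, 10) = 10
D (Minnie): min(-5, 20, 10) = -5
I (Maxine): max(-6, 14, -17, 11) = 14
J (Chance): 1/2·-17 + 1/6·7 + 1/3·0 = -7.33
H (Minnie): min(14, -7.33) = -7.33
Root (Maxine): max(-0.25, -5, -7.33, -18) = -0.25

-0.25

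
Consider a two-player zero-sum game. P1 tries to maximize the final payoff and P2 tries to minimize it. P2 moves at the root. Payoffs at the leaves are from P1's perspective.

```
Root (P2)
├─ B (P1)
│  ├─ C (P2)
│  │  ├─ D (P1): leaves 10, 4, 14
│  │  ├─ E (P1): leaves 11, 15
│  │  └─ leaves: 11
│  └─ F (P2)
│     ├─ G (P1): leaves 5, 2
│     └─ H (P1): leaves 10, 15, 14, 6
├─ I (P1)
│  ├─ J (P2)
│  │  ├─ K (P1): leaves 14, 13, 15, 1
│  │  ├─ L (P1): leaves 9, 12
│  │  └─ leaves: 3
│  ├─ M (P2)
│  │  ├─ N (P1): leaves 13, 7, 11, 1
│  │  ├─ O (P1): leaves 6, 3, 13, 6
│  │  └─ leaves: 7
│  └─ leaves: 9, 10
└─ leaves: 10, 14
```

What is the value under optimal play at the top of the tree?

10

D (P1): max(10, 4, 14) = 14
E (P1): max(11, 15) = 15
C (P2): min(14, 15, 11) = 11
G (P1): max(5, 2) = 5
H (P1): max(10, 15, 14, 6) = 15
F (P2): min(5, 15) = 5
B (P1): max(11, 5) = 11
K (P1): max(14, 13, 15, 1) = 15
L (P1): max(9, 12) = 12
J (P2): min(15, 12, 3) = 3
N (P1): max(13, 7, 11, 1) = 13
O (P1): max(6, 3, 13, 6) = 13
M (P2): min(13, 13, 7) = 7
I (P1): max(3, 7, 9, 10) = 10
Root (P2): min(11, 10, 10, 14) = 10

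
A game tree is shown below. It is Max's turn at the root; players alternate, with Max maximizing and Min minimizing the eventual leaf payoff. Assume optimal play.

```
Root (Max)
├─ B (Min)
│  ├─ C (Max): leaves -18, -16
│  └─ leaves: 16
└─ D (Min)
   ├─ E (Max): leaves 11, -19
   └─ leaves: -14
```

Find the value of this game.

-14

C (Max): max(-18, -16) = -16
B (Min): min(-16, 16) = -16
E (Max): max(11, -19) = 11
D (Min): min(11, -14) = -14
Root (Max): max(-16, -14) = -14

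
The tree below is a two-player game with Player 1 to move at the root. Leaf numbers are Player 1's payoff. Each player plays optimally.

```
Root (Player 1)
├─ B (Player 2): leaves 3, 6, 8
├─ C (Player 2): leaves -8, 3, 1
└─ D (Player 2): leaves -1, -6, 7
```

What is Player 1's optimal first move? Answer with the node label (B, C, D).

B (Player 2): min(3, 6, 8) = 3
C (Player 2): min(-8, 3, 1) = -8
D (Player 2): min(-1, -6, 7) = -6
Root (Player 1): max(3, -8, -6) = 3
Player 1 picks the child with the highest value: B (value 3).

B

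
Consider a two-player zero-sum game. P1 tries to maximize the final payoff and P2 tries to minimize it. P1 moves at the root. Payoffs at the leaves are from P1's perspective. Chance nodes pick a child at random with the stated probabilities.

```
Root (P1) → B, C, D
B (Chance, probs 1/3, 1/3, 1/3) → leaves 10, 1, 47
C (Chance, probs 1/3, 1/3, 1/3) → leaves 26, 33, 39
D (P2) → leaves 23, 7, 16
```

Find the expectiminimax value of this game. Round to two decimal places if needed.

32.67

B (Chance): 1/3·10 + 1/3·1 + 1/3·47 = 19.33
C (Chance): 1/3·26 + 1/3·33 + 1/3·39 = 32.67
D (P2): min(23, 7, 16) = 7
Root (P1): max(19.33, 32.67, 7) = 32.67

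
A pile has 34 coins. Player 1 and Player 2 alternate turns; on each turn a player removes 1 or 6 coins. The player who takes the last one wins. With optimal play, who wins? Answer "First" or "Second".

First

i:   0  1  2  3  4  5  6  7  8  9 10 11 12 13 14 15 16 17 18 19 20 21 22 23 24 25 26 27 28 29 30 31 32 33 34
     L  W  L  W  L  W  W  L  W  L  W  L  W  W  L  W  L  W  L  W  W  L  W  L  W  L  W  W  L  W  L  W  L  W  W
Position 34 is W, so the first player wins.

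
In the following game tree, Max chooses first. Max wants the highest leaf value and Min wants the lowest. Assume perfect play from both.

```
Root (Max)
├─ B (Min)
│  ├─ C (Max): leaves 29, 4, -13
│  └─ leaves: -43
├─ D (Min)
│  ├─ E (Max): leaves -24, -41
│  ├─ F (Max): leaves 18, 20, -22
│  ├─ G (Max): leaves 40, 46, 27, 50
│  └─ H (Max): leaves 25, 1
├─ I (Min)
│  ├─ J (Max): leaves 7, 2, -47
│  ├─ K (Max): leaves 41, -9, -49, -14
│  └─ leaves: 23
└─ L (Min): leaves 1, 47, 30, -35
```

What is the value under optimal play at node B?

C: max(29, 4, -13) = 29
B: min(29, -43) = -43

-43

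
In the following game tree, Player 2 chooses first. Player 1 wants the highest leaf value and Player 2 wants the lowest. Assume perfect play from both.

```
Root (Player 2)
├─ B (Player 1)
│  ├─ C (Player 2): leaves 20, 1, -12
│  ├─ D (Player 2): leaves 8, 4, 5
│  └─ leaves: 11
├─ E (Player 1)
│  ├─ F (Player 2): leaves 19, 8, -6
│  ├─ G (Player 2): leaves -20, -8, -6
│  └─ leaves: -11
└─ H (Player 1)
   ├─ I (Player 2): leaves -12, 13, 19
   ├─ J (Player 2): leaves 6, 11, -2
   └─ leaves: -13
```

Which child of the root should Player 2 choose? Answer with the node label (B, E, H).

E

C (Player 2): min(20, 1, -12) = -12
D (Player 2): min(8, 4, 5) = 4
B (Player 1): max(-12, 4, 11) = 11
F (Player 2): min(19, 8, -6) = -6
G (Player 2): min(-20, -8, -6) = -20
E (Player 1): max(-6, -20, -11) = -6
I (Player 2): min(-12, 13, 19) = -12
J (Player 2): min(6, 11, -2) = -2
H (Player 1): max(-12, -2, -13) = -2
Root (Player 2): min(11, -6, -2) = -6
Player 2 picks the child with the lowest value: E (value -6).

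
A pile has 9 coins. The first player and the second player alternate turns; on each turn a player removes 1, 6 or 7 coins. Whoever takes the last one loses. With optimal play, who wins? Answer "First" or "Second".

First

Compute winning (W) and losing (L) positions by backward induction:
i:   0  1  2  3  4  5  6  7  8  9
     W  L  W  L  W  L  W  W  W  W
Position 9 is W, so the first player wins.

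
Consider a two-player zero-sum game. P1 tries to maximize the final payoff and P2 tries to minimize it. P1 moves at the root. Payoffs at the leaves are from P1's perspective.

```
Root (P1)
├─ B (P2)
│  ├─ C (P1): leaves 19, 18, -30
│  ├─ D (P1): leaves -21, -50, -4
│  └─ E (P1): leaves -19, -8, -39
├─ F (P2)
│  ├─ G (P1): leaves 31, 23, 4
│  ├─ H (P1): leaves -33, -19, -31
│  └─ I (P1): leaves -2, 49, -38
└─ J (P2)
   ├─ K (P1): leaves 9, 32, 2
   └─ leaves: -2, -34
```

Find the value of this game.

C (P1): max(19, 18, -30) = 19
D (P1): max(-21, -50, -4) = -4
E (P1): max(-19, -8, -39) = -8
B (P2): min(19, -4, -8) = -8
G (P1): max(31, 23, 4) = 31
H (P1): max(-33, -19, -31) = -19
I (P1): max(-2, 49, -38) = 49
F (P2): min(31, -19, 49) = -19
K (P1): max(9, 32, 2) = 32
J (P2): min(32, -2, -34) = -34
Root (P1): max(-8, -19, -34) = -8

-8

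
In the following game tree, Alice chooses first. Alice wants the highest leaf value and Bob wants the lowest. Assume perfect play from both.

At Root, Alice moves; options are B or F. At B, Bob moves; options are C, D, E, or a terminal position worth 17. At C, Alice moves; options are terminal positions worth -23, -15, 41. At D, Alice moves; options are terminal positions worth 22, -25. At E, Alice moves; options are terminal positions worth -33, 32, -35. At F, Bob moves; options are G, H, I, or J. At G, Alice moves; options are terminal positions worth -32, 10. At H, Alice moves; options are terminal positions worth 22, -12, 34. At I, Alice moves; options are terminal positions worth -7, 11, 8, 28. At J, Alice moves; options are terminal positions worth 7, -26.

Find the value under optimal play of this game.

C (Alice): max(-23, -15, 41) = 41
D (Alice): max(22, -25) = 22
E (Alice): max(-33, 32, -35) = 32
B (Bob): min(41, 22, 32, 17) = 17
G (Alice): max(-32, 10) = 10
H (Alice): max(22, -12, 34) = 34
I (Alice): max(-7, 11, 8, 28) = 28
J (Alice): max(7, -26) = 7
F (Bob): min(10, 34, 28, 7) = 7
Root (Alice): max(17, 7) = 17

17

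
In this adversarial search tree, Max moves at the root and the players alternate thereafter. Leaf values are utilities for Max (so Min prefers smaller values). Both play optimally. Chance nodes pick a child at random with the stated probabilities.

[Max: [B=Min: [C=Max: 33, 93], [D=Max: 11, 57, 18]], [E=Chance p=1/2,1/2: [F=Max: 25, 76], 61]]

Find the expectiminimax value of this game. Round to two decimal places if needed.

C (Max): max(33, 93) = 93
D (Max): max(11, 57, 18) = 57
B (Min): min(93, 57) = 57
F (Max): max(25, 76) = 76
E (Chance): 1/2·76 + 1/2·61 = 68.5
Root (Max): max(57, 68.5) = 68.5

68.5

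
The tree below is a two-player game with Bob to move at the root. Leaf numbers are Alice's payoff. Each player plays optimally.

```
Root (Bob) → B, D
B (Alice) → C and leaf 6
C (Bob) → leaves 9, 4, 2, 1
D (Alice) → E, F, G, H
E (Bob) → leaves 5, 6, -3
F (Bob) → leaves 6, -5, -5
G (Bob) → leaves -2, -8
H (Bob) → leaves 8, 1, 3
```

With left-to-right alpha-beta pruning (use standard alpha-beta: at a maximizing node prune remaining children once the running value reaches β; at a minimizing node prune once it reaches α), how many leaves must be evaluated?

15

C [α=-∞,β=+∞]: v=1
B [α=-∞,β=+∞]: v=6
E [α=-∞,β=6]: v=-3
F [α=-3,β=6]: v=-5 after child 2 ≤ α → α-cutoff, skip 1
G [α=-3,β=6]: v=-8
H [α=-3,β=6]: v=1
D [α=-∞,β=6]: v=1
Root [α=-∞,β=+∞]: v=1
Leaves evaluated: 15 of 16.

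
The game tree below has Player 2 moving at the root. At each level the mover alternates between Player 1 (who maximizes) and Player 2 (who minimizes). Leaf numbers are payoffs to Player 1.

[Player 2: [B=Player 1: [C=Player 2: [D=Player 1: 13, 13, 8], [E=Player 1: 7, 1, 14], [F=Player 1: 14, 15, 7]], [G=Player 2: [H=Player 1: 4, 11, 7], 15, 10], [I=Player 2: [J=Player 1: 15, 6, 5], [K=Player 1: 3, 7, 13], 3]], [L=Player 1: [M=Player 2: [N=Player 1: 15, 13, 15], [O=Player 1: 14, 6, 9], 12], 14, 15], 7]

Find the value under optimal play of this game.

D (Player 1): max(13, 13, 8) = 13
E (Player 1): max(7, 1, 14) = 14
F (Player 1): max(14, 15, 7) = 15
C (Player 2): min(13, 14, 15) = 13
H (Player 1): max(4, 11, 7) = 11
G (Player 2): min(11, 15, 10) = 10
J (Player 1): max(15, 6, 5) = 15
K (Player 1): max(3, 7, 13) = 13
I (Player 2): min(15, 13, 3) = 3
B (Player 1): max(13, 10, 3) = 13
N (Player 1): max(15, 13, 15) = 15
O (Player 1): max(14, 6, 9) = 14
M (Player 2): min(15, 14, 12) = 12
L (Player 1): max(12, 14, 15) = 15
Root (Player 2): min(13, 15, 7) = 7

7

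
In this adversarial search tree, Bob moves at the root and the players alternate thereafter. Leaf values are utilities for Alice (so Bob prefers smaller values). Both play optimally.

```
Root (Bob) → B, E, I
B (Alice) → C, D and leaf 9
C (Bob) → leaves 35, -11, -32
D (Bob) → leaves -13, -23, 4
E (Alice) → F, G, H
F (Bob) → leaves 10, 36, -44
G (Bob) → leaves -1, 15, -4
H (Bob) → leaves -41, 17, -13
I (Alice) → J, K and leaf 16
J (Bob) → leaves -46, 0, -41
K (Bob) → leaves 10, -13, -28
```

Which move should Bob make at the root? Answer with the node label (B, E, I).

E

C (Bob): min(35, -11, -32) = -32
D (Bob): min(-13, -23, 4) = -23
B (Alice): max(-32, -23, 9) = 9
F (Bob): min(10, 36, -44) = -44
G (Bob): min(-1, 15, -4) = -4
H (Bob): min(-41, 17, -13) = -41
E (Alice): max(-44, -4, -41) = -4
J (Bob): min(-46, 0, -41) = -46
K (Bob): min(10, -13, -28) = -28
I (Alice): max(-46, -28, 16) = 16
Root (Bob): min(9, -4, 16) = -4
Bob picks the child with the lowest value: E (value -4).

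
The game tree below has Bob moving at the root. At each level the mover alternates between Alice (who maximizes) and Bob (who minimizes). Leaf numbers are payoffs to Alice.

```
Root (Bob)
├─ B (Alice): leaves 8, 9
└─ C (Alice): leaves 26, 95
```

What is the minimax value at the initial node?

B (Alice): max(8, 9) = 9
C (Alice): max(26, 95) = 95
Root (Bob): min(9, 95) = 9

9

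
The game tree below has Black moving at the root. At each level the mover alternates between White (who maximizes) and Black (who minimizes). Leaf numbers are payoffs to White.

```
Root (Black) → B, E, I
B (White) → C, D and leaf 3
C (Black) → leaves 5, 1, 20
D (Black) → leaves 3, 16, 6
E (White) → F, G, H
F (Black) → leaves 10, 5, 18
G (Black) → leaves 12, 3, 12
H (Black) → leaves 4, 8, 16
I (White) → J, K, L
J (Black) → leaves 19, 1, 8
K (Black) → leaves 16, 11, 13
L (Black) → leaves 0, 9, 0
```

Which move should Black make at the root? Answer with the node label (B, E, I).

B

C (Black): min(5, 1, 20) = 1
D (Black): min(3, 16, 6) = 3
B (White): max(1, 3, 3) = 3
F (Black): min(10, 5, 18) = 5
G (Black): min(12, 3, 12) = 3
H (Black): min(4, 8, 16) = 4
E (White): max(5, 3, 4) = 5
J (Black): min(19, 1, 8) = 1
K (Black): min(16, 11, 13) = 11
L (Black): min(0, 9, 0) = 0
I (White): max(1, 11, 0) = 11
Root (Black): min(3, 5, 11) = 3
Black picks the child with the lowest value: B (value 3).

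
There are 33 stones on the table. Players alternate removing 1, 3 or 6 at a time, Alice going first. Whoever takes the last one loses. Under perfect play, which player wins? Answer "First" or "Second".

First

i:   0  1  2  3  4  5  6  7  8  9 10 11 12 13 14 15 16 17 18 19 20 21 22 23 24 25 26 27 28 29 30 31 32 33
     W  L  W  L  W  L  W  W  W  W  L  W  L  W  L  W  W  W  W  L  W  L  W  L  W  W  W  W  L  W  L  W  L  W
Position 33 is W, so the first player wins.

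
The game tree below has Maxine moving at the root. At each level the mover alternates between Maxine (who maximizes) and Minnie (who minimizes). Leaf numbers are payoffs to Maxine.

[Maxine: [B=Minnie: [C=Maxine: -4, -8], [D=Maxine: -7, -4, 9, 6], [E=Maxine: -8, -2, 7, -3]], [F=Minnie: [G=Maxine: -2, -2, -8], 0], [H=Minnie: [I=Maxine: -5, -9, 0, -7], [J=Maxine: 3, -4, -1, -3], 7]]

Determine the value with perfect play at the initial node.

C (Maxine): max(-4, -8) = -4
D (Maxine): max(-7, -4, 9, 6) = 9
E (Maxine): max(-8, -2, 7, -3) = 7
B (Minnie): min(-4, 9, 7) = -4
G (Maxine): max(-2, -2, -8) = -2
F (Minnie): min(-2, 0) = -2
I (Maxine): max(-5, -9, 0, -7) = 0
J (Maxine): max(3, -4, -1, -3) = 3
H (Minnie): min(0, 3, 7) = 0
Root (Maxine): max(-4, -2, 0) = 0

0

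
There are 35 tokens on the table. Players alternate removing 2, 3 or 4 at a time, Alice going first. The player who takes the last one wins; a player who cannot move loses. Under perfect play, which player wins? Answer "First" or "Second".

Mark each pile size as W (mover wins) or L (mover loses):
i:   0  1  2  3  4  5  6  7  8  9 10 11 12 13 14 15 16 17 18 19 20 21 22 23 24 25 26 27 28 29 30 31 32 33 34 35
     L  L  W  W  W  W  L  L  W  W  W  W  L  L  W  W  W  W  L  L  W  W  W  W  L  L  W  W  W  W  L  L  W  W  W  W
Position 35 is W, so the first player wins.

First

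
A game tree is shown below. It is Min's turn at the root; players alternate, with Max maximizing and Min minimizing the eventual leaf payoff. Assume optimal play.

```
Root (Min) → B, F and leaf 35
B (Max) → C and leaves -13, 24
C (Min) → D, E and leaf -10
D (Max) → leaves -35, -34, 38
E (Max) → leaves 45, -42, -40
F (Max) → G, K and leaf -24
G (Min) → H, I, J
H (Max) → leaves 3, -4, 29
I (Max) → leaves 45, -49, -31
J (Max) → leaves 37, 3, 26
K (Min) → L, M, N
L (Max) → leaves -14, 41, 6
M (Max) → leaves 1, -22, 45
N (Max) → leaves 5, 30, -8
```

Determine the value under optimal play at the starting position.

D (Max): max(-35, -34, 38) = 38
E (Max): max(45, -42, -40) = 45
C (Min): min(38, 45, -10) = -10
B (Max): max(-10, -13, 24) = 24
H (Max): max(3, -4, 29) = 29
I (Max): max(45, -49, -31) = 45
J (Max): max(37, 3, 26) = 37
G (Min): min(29, 45, 37) = 29
L (Max): max(-14, 41, 6) = 41
M (Max): max(1, -22, 45) = 45
N (Max): max(5, 30, -8) = 30
K (Min): min(41, 45, 30) = 30
F (Max): max(29, 30, -24) = 30
Root (Min): min(24, 30, 35) = 24

24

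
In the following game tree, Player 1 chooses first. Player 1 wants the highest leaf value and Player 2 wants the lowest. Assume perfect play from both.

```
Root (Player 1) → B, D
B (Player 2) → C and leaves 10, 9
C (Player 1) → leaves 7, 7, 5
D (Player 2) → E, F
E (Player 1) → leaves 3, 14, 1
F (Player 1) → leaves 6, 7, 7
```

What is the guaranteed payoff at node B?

7

C: max(7, 7, 5) = 7
B: min(7, 10, 9) = 7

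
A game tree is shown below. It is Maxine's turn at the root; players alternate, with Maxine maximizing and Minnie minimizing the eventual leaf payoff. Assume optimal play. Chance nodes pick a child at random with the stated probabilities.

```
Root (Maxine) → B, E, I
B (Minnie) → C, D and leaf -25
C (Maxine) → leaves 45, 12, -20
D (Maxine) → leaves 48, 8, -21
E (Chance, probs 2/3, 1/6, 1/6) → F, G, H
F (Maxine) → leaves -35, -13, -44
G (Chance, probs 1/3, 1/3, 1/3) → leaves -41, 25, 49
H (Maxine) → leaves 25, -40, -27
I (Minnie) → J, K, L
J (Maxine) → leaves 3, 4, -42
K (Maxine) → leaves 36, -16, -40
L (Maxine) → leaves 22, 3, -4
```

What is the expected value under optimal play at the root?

C (Maxine): max(45, 12, -20) = 45
D (Maxine): max(48, 8, -21) = 48
B (Minnie): min(45, 48, -25) = -25
F (Maxine): max(-35, -13, -44) = -13
G (Chance): 1/3·-41 + 1/3·25 + 1/3·49 = 11
H (Maxine): max(25, -40, -27) = 25
E (Chance): 2/3·-13 + 1/6·11 + 1/6·25 = -2.67
J (Maxine): max(3, 4, -42) = 4
K (Maxine): max(36, -16, -40) = 36
L (Maxine): max(22, 3, -4) = 22
I (Minnie): min(4, 36, 22) = 4
Root (Maxine): max(-25, -2.67, 4) = 4

4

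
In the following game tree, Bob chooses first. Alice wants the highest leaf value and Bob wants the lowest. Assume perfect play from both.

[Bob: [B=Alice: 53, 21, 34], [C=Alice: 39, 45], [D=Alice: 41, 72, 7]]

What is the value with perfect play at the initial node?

45

B (Alice): max(53, 21, 34) = 53
C (Alice): max(39, 45) = 45
D (Alice): max(41, 72, 7) = 72
Root (Bob): min(53, 45, 72) = 45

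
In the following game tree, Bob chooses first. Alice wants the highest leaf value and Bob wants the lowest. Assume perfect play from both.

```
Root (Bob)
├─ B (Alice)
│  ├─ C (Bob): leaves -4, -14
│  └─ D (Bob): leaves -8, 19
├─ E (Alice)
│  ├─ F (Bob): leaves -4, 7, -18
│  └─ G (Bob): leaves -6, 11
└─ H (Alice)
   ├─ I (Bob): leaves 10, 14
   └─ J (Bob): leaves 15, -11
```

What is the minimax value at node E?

-6

F: min(-4, 7, -18) = -18
G: min(-6, 11) = -6
E: max(-18, -6) = -6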